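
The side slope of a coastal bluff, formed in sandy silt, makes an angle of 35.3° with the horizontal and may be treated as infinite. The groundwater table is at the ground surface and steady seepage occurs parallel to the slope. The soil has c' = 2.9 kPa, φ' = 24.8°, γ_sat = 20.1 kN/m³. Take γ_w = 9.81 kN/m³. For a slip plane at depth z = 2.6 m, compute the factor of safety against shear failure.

FS = 0.45

With seepage parallel to the slope and the water table at the surface, the effective normal stress on the slip plane uses the buoyant unit weight γ' = γ_sat − γ_w while the driving shear stress uses γ_sat:
FS = [c' + γ' z cos²β tanφ'] / [γ_sat z sinβ cosβ]
γ' = 20.1 − 9.81 = 10.29 kN/m³
Numerator = 2.9 + 10.29·2.6·cos²35.3°·tan24.8° = 2.9 + 10.29·2.6·0.6661·0.4621 = 11.134 kPa
Denominator = 20.1·2.6·sin35.3°·cos35.3° = 20.1·2.6·0.5779·0.8161 = 24.646 kPa
FS = 11.134 / 24.646 = 0.452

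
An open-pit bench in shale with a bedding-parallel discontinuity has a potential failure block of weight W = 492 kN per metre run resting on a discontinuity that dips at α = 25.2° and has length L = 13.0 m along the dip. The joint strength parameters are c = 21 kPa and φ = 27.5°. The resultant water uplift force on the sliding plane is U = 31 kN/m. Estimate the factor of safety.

Resolving the block weight along and normal to the plane and applying the Mohr–Coulomb strength on the joint:
N' = W cosα − U = 492·cos25.2° − 31 = 414.2 kN/m
Driving force T = W sinα = 492·sin25.2° = 209.5 kN/m
Resisting force R = c·L + N'·tanφ = 21·13.0 + 414.2·tan27.5° = 273.0 + 215.6 = 488.6 kN/m
FS = R / T = 488.6 / 209.5 = 2.332

FS = 2.33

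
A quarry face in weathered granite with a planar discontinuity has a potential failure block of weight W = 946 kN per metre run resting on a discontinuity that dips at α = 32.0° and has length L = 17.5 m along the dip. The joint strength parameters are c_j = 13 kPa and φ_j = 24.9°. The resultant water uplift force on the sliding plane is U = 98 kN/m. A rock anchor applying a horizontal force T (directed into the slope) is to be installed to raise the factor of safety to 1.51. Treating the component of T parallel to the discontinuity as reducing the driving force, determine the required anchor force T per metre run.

Resolving forces along and normal to the sliding plane, with the horizontal anchor force T adding T·sinα to the effective normal force and T·cosα acting up the plane against the driving force:
FS = [c_jL + (W cosα − U + T sinα) tanφ_j] / [W sinα − T cosα]
Without the anchor: N' = 704.3 kN/m, driving T_d = 501.3 kN/m, resisting R = 13·17.5 + 704.3·tan24.9° = 554.4 kN/m, FS = 1.11.
Setting FS = 1.51 and solving for T:
1.51·(501.3 − T cos32.0°) = 554.4 + T sin32.0°·tan24.9°
T·(sin32.0°·tan24.9° + 1.51·cos32.0°) = 1.51·501.3 − 554.4
T·(0.5299·0.4642 + 1.51·0.8480) = 757.0 − 554.4 = 202.6
T·1.5265 = 202.6
T = 132.7 kN/m

T = 133 kN/m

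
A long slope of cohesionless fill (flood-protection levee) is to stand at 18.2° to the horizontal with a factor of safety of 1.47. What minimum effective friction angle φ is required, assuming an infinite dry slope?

FS = tanφ/tanβ ⇒ tanφ = FS · tanβ = 1.47 · tan18.2° = 0.4833
φ = arctan(0.4833) = 25.80°

φ = 25.8°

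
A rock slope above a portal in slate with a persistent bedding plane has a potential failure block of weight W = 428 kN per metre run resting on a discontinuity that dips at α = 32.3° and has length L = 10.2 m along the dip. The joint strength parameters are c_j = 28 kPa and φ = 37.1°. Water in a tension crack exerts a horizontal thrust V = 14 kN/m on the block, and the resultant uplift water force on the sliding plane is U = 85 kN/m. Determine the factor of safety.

FS = 2.03

Resolving the block weight along and normal to the plane and applying the Mohr–Coulomb strength on the joint:
N' = W cosα − U − V sinα = 428·cos32.3° − 85 − 14·sin32.3° = 269.3 kN/m
Driving force T = W sinα + V cosα = 428·sin32.3° + 14·cos32.3° = 240.5 kN/m
Resisting force R = c_j·L + N'·tanφ = 28·10.2 + 269.3·tan37.1° = 285.6 + 203.7 = 489.3 kN/m
FS = R / T = 489.3 / 240.5 = 2.034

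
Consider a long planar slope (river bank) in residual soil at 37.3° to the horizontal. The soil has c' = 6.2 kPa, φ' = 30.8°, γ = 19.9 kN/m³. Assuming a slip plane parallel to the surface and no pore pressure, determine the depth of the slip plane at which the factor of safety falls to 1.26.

Setting FS = 1.26 in FS = [c' + γz cos²β tanφ'] / [γz sinβ cosβ] and solving for z:
z = c' / [γ cosβ (FS·sinβ − cosβ·tanφ')]
  = 6.2 / [19.9·cos37.3°·(1.26·sin37.3° − cos37.3°·tan30.8°)]
  = 6.2 / [19.9·0.7955·(1.26·0.6060 − 0.7955·0.5961)]
  = 6.2 / 4.5804 = 1.354 m

z = 1.35 m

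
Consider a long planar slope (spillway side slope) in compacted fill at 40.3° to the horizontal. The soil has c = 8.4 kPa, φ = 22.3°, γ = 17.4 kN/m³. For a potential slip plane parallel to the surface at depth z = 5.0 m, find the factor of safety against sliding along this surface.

FS = 0.68

For an infinite slope with a slip plane parallel to the surface (no pore pressure): FS = [c + γz cos²β tanφ] / [γz sinβ cosβ].
γz = 17.4·5.0 = 87.00 kN/m²
Numerator = 8.4 + 87.00·cos²40.3°·tan22.3° = 8.4 + 87.00·0.5817·0.4101 = 29.154 kPa
Denominator = 87.00·sin40.3°·cos40.3° = 87.00·0.6468·0.7627 = 42.916 kPa
FS = 29.154 / 42.916 = 0.679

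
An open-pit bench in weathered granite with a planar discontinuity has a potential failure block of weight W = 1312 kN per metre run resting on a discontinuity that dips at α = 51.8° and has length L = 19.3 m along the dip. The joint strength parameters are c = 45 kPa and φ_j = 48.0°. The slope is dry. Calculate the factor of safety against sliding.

Resolving the block weight along and normal to the plane and applying the Mohr–Coulomb strength on the joint:
N' = W cosα = 1312·cos51.8° = 811.4 kN/m
Driving force T = W sinα = 1312·sin51.8° = 1031.0 kN/m
Resisting force R = c·L + N'·tanφ_j = 45·19.3 + 811.4·tan48.0° = 868.5 + 901.1 = 1769.6 kN/m
FS = R / T = 1769.6 / 1031.0 = 1.716

FS = 1.72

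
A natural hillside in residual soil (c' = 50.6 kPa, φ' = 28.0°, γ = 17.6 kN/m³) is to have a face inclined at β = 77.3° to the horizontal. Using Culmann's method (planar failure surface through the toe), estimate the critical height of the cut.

Culmann's analysis gives the critical failure plane at α_cr = (β + φ')/2 = (77.3 + 28.0)/2 = 52.6°, and the critical height
H_c = (4c'/γ) · sinβ cosφ' / [1 − cos(β − φ')]
    = (4·50.6/17.6) · sin77.3°·cos28.0° / [1 − cos(49.3°)]
    = 11.500 · 0.9755·0.8829 / [1 − 0.6521]
    = 11.500 · 0.8613 / 0.3479
    = 28.47 m

H_c = 28.47 m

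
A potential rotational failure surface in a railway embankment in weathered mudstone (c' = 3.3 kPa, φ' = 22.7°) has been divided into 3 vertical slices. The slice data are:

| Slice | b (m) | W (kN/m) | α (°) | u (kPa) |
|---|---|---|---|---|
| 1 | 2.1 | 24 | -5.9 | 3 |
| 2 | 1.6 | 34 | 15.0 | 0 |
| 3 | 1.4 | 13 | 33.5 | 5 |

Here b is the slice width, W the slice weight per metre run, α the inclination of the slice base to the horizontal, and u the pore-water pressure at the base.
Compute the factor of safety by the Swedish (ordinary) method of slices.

Ordinary method of slices: FS = Σ[c'·Δl_i + (W_i cosα_i − u_i·Δl_i)·tanφ'] / Σ W_i sinα_i, with Δl_i = b_i / cosα_i.
Slice 1: Δl = 2.1/cos(-5.9°) = 2.111 m; N'_1 = 24·cos(-5.9°) − 3·2.111 = 17.5; c'Δl = 6.97; W sinα = -2.5
Slice 2: Δl = 1.6/cos15.0° = 1.656 m; N'_2 = 34·cos15.0° − 0·1.656 = 32.8; c'Δl = 5.47; W sinα = 8.8
Slice 3: Δl = 1.4/cos33.5° = 1.679 m; N'_3 = 13·cos33.5° − 5·1.679 = 2.4; c'Δl = 5.54; W sinα = 7.2
Σc'Δl = 18.0 kN/m; ΣN' = 52.8 kN/m; ΣW sinα = 13.5 kN/m
Resisting = 18.0 + 52.8·tan22.7° = 18.0 + 22.1 = 40.1 kN/m
FS = 40.1 / 13.5 = 2.966

FS = 2.97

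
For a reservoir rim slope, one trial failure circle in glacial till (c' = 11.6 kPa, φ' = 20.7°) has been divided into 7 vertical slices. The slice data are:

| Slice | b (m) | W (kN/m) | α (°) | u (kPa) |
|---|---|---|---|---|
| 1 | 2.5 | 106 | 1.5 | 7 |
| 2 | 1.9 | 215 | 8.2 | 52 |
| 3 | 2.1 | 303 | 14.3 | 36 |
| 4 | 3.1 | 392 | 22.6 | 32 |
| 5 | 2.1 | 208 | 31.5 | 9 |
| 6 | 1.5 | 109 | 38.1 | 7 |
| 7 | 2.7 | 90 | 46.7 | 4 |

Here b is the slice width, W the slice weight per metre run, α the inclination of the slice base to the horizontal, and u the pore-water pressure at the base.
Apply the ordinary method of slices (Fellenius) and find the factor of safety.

FS = 1.14

Ordinary method of slices: FS = Σ[c'·Δl_i + (W_i cosα_i − u_i·Δl_i)·tanφ'] / Σ W_i sinα_i, with Δl_i = b_i / cosα_i.
Slice 1: Δl = 2.5/cos1.5° = 2.501 m; N'_1 = 106·cos1.5° − 7·2.501 = 88.5; c'Δl = 29.01; W sinα = 2.8
Slice 2: Δl = 1.9/cos8.2° = 1.920 m; N'_2 = 215·cos8.2° − 52·1.920 = 113.0; c'Δl = 22.27; W sinα = 30.7
Slice 3: Δl = 2.1/cos14.3° = 2.167 m; N'_3 = 303·cos14.3° − 36·2.167 = 215.6; c'Δl = 25.14; W sinα = 74.8
Slice 4: Δl = 3.1/cos22.6° = 3.358 m; N'_4 = 392·cos22.6° − 32·3.358 = 254.4; c'Δl = 38.95; W sinα = 150.6
Slice 5: Δl = 2.1/cos31.5° = 2.463 m; N'_5 = 208·cos31.5° − 9·2.463 = 155.2; c'Δl = 28.57; W sinα = 108.7
Slice 6: Δl = 1.5/cos38.1° = 1.906 m; N'_6 = 109·cos38.1° − 7·1.906 = 72.4; c'Δl = 22.11; W sinα = 67.3
Slice 7: Δl = 2.7/cos46.7° = 3.937 m; N'_7 = 90·cos46.7° − 4·3.937 = 46.0; c'Δl = 45.67; W sinα = 65.5
Σc'Δl = 211.7 kN/m; ΣN' = 945.1 kN/m; ΣW sinα = 500.4 kN/m
Resisting = 211.7 + 945.1·tan20.7° = 211.7 + 357.1 = 568.8 kN/m
FS = 568.8 / 500.4 = 1.137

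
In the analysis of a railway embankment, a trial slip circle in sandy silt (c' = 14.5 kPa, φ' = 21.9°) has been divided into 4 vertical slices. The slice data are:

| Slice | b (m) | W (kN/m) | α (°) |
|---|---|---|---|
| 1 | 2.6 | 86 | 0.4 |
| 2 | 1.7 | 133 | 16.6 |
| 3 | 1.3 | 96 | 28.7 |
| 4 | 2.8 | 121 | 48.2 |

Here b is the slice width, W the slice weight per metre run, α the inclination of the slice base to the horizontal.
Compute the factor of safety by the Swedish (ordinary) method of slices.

FS = 1.70

Ordinary method of slices: FS = Σ[c'·Δl_i + (W_i cosα_i)·tanφ'] / Σ W_i sinα_i, with Δl_i = b_i / cosα_i.
Slice 1: Δl = 2.6/cos0.4° = 2.600 m; N'_1 = 86·cos0.4° = 86.0; c'Δl = 37.70; W sinα = 0.6
Slice 2: Δl = 1.7/cos16.6° = 1.774 m; N'_2 = 133·cos16.6° = 127.5; c'Δl = 25.72; W sinα = 38.0
Slice 3: Δl = 1.3/cos28.7° = 1.482 m; N'_3 = 96·cos28.7° = 84.2; c'Δl = 21.49; W sinα = 46.1
Slice 4: Δl = 2.8/cos48.2° = 4.201 m; N'_4 = 121·cos48.2° = 80.7; c'Δl = 60.91; W sinα = 90.2
Σc'Δl = 145.8 kN/m; ΣN' = 378.3 kN/m; ΣW sinα = 174.9 kN/m
Resisting = 145.8 + 378.3·tan21.9° = 145.8 + 152.1 = 297.9 kN/m
FS = 297.9 / 174.9 = 1.703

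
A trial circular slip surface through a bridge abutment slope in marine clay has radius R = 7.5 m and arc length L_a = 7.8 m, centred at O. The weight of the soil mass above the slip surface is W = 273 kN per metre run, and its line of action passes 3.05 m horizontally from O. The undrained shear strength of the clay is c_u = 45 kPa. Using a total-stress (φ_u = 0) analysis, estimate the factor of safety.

Taking moments about the centre O, the resisting moment is provided by the undrained shear strength acting along the arc:
M_R = c_u·L_a·R = 45·7.80·7.5 = 2632.5 kN·m/m
M_D = W·d = 273·3.05 = 832.6 kN·m/m
FS = M_R / M_D = 2632.5 / 832.6 = 3.162

FS = 3.16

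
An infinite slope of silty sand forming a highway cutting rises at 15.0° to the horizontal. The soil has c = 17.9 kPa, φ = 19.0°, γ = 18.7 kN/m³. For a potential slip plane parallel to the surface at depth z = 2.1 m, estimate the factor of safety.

FS = 3.11

For an infinite slope with a slip plane parallel to the surface (no pore pressure): FS = [c + γz cos²β tanφ] / [γz sinβ cosβ].
γz = 18.7·2.1 = 39.27 kN/m²
Numerator = 17.9 + 39.27·cos²15.0°·tan19.0° = 17.9 + 39.27·0.9330·0.3443 = 30.516 kPa
Denominator = 39.27·sin15.0°·cos15.0° = 39.27·0.2588·0.9659 = 9.817 kPa
FS = 30.516 / 9.817 = 3.108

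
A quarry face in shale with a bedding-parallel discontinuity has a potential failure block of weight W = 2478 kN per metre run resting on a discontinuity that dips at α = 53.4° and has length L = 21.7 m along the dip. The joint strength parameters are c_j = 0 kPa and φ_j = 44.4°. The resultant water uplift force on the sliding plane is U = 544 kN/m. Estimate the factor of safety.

FS = 0.46

Resolving the block weight along and normal to the plane and applying the Mohr–Coulomb strength on the joint:
N' = W cosα − U = 2478·cos53.4° − 544 = 933.4 kN/m
Driving force T = W sinα = 2478·sin53.4° = 1989.4 kN/m
Resisting force R = c_j·L + N'·tanφ_j = 0·21.7 + 933.4·tan44.4° = 0.0 + 914.1 = 914.1 kN/m
FS = R / T = 914.1 / 1989.4 = 0.459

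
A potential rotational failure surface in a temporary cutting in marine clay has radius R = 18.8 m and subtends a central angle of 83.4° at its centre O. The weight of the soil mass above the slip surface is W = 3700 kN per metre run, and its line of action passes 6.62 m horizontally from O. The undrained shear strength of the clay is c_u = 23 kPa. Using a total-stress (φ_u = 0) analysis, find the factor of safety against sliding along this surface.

FS = 0.48

Taking moments about the centre O, the resisting moment is provided by the undrained shear strength acting along the arc:
Arc length L_a = R·θ = 18.8·(83.4°·π/180) = 18.8·1.4556 = 27.37 m
M_R = c_u·L_a·R = 23·27.37·18.8 = 11832.8 kN·m/m
M_D = W·d = 3700·6.62 = 24494.0 kN·m/m
FS = M_R / M_D = 11832.8 / 24494.0 = 0.483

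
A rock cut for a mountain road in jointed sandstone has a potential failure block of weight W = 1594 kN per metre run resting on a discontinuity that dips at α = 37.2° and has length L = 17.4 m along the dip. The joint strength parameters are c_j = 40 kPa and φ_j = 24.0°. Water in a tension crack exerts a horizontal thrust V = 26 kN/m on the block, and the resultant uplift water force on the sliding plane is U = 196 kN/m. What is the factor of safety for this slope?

FS = 1.19

Resolving the block weight along and normal to the plane and applying the Mohr–Coulomb strength on the joint:
N' = W cosα − U − V sinα = 1594·cos37.2° − 196 − 26·sin37.2° = 1057.9 kN/m
Driving force T = W sinα + V cosα = 1594·sin37.2° + 26·cos37.2° = 984.4 kN/m
Resisting force R = c_j·L + N'·tanφ_j = 40·17.4 + 1057.9·tan24.0° = 696.0 + 471.0 = 1167.0 kN/m
FS = R / T = 1167.0 / 984.4 = 1.185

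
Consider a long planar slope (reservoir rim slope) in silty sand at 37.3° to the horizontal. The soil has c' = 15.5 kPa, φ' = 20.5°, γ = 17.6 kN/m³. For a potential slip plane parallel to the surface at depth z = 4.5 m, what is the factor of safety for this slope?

For an infinite slope with a slip plane parallel to the surface (no pore pressure): FS = [c' + γz cos²β tanφ'] / [γz sinβ cosβ].
γz = 17.6·4.5 = 79.20 kN/m²
Numerator = 15.5 + 79.20·cos²37.3°·tan20.5° = 15.5 + 79.20·0.6328·0.3739 = 34.238 kPa
Denominator = 79.20·sin37.3°·cos37.3° = 79.20·0.6060·0.7955 = 38.178 kPa
FS = 34.238 / 38.178 = 0.897

FS = 0.90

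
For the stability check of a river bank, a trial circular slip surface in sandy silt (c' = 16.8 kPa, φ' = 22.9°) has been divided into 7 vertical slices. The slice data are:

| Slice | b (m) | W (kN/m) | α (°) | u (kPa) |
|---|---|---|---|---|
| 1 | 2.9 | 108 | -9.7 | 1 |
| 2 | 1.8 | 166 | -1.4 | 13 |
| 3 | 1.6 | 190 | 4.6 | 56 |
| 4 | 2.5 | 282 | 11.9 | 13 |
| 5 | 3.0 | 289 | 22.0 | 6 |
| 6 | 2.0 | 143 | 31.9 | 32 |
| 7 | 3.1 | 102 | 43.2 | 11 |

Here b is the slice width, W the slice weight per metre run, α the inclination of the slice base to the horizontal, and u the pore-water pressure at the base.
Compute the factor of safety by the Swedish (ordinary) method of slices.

Ordinary method of slices: FS = Σ[c'·Δl_i + (W_i cosα_i − u_i·Δl_i)·tanφ'] / Σ W_i sinα_i, with Δl_i = b_i / cosα_i.
Slice 1: Δl = 2.9/cos(-9.7°) = 2.942 m; N'_1 = 108·cos(-9.7°) − 1·2.942 = 103.5; c'Δl = 49.43; W sinα = -18.2
Slice 2: Δl = 1.8/cos(-1.4°) = 1.801 m; N'_2 = 166·cos(-1.4°) − 13·1.801 = 142.5; c'Δl = 30.25; W sinα = -4.1
Slice 3: Δl = 1.6/cos4.6° = 1.605 m; N'_3 = 190·cos4.6° − 56·1.605 = 99.5; c'Δl = 26.97; W sinα = 15.2
Slice 4: Δl = 2.5/cos11.9° = 2.555 m; N'_4 = 282·cos11.9° − 13·2.555 = 242.7; c'Δl = 42.92; W sinα = 58.1
Slice 5: Δl = 3.0/cos22.0° = 3.236 m; N'_5 = 289·cos22.0° − 6·3.236 = 248.5; c'Δl = 54.36; W sinα = 108.3
Slice 6: Δl = 2.0/cos31.9° = 2.356 m; N'_6 = 143·cos31.9° − 32·2.356 = 46.0; c'Δl = 39.58; W sinα = 75.6
Slice 7: Δl = 3.1/cos43.2° = 4.253 m; N'_7 = 102·cos43.2° − 11·4.253 = 27.6; c'Δl = 71.44; W sinα = 69.8
Σc'Δl = 314.9 kN/m; ΣN' = 910.4 kN/m; ΣW sinα = 304.8 kN/m
Resisting = 314.9 + 910.4·tan22.9° = 314.9 + 384.6 = 699.5 kN/m
FS = 699.5 / 304.8 = 2.295

FS = 2.30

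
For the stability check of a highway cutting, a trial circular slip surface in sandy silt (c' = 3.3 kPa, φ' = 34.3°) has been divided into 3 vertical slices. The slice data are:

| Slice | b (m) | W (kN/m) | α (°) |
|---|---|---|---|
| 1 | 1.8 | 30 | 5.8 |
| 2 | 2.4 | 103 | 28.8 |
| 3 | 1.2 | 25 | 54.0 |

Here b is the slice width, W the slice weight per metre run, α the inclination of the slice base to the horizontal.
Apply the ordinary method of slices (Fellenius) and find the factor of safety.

FS = 1.56

Ordinary method of slices: FS = Σ[c'·Δl_i + (W_i cosα_i)·tanφ'] / Σ W_i sinα_i, with Δl_i = b_i / cosα_i.
Slice 1: Δl = 1.8/cos5.8° = 1.809 m; N'_1 = 30·cos5.8° = 29.8; c'Δl = 5.97; W sinα = 3.0
Slice 2: Δl = 2.4/cos28.8° = 2.739 m; N'_2 = 103·cos28.8° = 90.3; c'Δl = 9.04; W sinα = 49.6
Slice 3: Δl = 1.2/cos54.0° = 2.042 m; N'_3 = 25·cos54.0° = 14.7; c'Δl = 6.74; W sinα = 20.2
Σc'Δl = 21.7 kN/m; ΣN' = 134.8 kN/m; ΣW sinα = 72.9 kN/m
Resisting = 21.7 + 134.8·tan34.3° = 21.7 + 92.0 = 113.7 kN/m
FS = 113.7 / 72.9 = 1.560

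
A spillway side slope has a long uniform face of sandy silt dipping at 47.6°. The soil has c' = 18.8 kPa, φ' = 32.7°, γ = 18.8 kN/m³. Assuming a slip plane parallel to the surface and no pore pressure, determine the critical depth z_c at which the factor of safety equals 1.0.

Setting FS = 1.00 in FS = [c' + γz cos²β tanφ'] / [γz sinβ cosβ] and solving for z:
z = c' / [γ cosβ (FS·sinβ − cosβ·tanφ')]
  = 18.8 / [18.8·cos47.6°·(1.00·sin47.6° − cos47.6°·tan32.7°)]
  = 18.8 / [18.8·0.6743·(1.00·0.7385 − 0.6743·0.6420)]
  = 18.8 / 3.8736 = 4.853 m

z_c = 4.85 m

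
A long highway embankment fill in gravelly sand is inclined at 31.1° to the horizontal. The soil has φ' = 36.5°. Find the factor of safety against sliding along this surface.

For a dry cohesionless infinite slope the factor of safety is FS = tanφ' / tanβ.
FS = tan36.5° / tan31.1° = 0.7400 / 0.6032 = 1.227

FS = 1.23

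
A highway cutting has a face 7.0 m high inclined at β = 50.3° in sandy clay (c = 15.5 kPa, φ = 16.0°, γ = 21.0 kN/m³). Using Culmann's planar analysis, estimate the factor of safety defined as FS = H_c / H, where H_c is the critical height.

H_c = (4c/γ) · sinβ cosφ / [1 − cos(β − φ)]
    = (4·15.5/21.0) · sin50.3°·cos16.0° / [1 − cos34.3°]
    = 2.952 · 0.7396 / 0.1739 = 12.56 m
FS = H_c / H = 12.56 / 7.0 = 1.794

FS = 1.79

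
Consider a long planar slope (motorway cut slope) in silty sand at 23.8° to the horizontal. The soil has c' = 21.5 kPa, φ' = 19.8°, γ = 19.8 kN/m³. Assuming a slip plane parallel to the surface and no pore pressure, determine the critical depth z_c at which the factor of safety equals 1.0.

z_c = 16.01 m

Setting FS = 1.00 in FS = [c' + γz cos²β tanφ'] / [γz sinβ cosβ] and solving for z:
z = c' / [γ cosβ (FS·sinβ − cosβ·tanφ')]
  = 21.5 / [19.8·cos23.8°·(1.00·sin23.8° − cos23.8°·tan19.8°)]
  = 21.5 / [19.8·0.9150·(1.00·0.4035 − 0.9150·0.3600)]
  = 21.5 / 1.3431 = 16.007 m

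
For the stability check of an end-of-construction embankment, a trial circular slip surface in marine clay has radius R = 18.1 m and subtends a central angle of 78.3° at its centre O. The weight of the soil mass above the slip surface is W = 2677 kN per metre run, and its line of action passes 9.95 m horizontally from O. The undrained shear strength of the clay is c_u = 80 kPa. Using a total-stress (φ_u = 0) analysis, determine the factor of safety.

FS = 1.34

Taking moments about the centre O, the resisting moment is provided by the undrained shear strength acting along the arc:
Arc length L_a = R·θ = 18.1·(78.3°·π/180) = 18.1·1.3666 = 24.74 m
M_R = c_u·L_a·R = 80·24.74·18.1 = 35816.8 kN·m/m
M_D = W·d = 2677·9.95 = 26636.1 kN·m/m
FS = M_R / M_D = 35816.8 / 26636.1 = 1.345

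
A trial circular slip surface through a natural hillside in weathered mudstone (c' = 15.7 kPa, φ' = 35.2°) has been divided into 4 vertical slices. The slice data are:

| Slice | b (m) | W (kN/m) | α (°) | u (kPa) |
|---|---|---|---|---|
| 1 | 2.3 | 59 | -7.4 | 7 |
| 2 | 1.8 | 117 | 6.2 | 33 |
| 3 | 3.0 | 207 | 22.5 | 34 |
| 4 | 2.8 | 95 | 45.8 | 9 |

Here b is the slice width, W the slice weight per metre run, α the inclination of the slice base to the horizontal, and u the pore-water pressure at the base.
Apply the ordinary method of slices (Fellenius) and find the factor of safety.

Ordinary method of slices: FS = Σ[c'·Δl_i + (W_i cosα_i − u_i·Δl_i)·tanφ'] / Σ W_i sinα_i, with Δl_i = b_i / cosα_i.
Slice 1: Δl = 2.3/cos(-7.4°) = 2.319 m; N'_1 = 59·cos(-7.4°) − 7·2.319 = 42.3; c'Δl = 36.41; W sinα = -7.6
Slice 2: Δl = 1.8/cos6.2° = 1.811 m; N'_2 = 117·cos6.2° − 33·1.811 = 56.6; c'Δl = 28.43; W sinα = 12.6
Slice 3: Δl = 3.0/cos22.5° = 3.247 m; N'_3 = 207·cos22.5° − 34·3.247 = 80.8; c'Δl = 50.98; W sinα = 79.2
Slice 4: Δl = 2.8/cos45.8° = 4.016 m; N'_4 = 95·cos45.8° − 9·4.016 = 30.1; c'Δl = 63.06; W sinα = 68.1
Σc'Δl = 178.9 kN/m; ΣN' = 209.8 kN/m; ΣW sinα = 152.4 kN/m
Resisting = 178.9 + 209.8·tan35.2° = 178.9 + 148.0 = 326.8 kN/m
FS = 326.8 / 152.4 = 2.145

FS = 2.15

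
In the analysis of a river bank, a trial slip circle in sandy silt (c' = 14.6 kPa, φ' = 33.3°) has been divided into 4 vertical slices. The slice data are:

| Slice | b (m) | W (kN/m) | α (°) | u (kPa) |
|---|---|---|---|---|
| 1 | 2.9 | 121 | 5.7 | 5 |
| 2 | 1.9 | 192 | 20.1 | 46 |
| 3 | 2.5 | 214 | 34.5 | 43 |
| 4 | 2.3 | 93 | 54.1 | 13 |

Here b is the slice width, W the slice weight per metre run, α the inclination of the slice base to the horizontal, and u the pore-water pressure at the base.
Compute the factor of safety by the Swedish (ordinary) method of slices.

FS = 1.21

Ordinary method of slices: FS = Σ[c'·Δl_i + (W_i cosα_i − u_i·Δl_i)·tanφ'] / Σ W_i sinα_i, with Δl_i = b_i / cosα_i.
Slice 1: Δl = 2.9/cos5.7° = 2.914 m; N'_1 = 121·cos5.7° − 5·2.914 = 105.8; c'Δl = 42.55; W sinα = 12.0
Slice 2: Δl = 1.9/cos20.1° = 2.023 m; N'_2 = 192·cos20.1° − 46·2.023 = 87.2; c'Δl = 29.54; W sinα = 66.0
Slice 3: Δl = 2.5/cos34.5° = 3.034 m; N'_3 = 214·cos34.5° − 43·3.034 = 45.9; c'Δl = 44.29; W sinα = 121.2
Slice 4: Δl = 2.3/cos54.1° = 3.922 m; N'_4 = 93·cos54.1° − 13·3.922 = 3.5; c'Δl = 57.27; W sinα = 75.3
Σc'Δl = 173.6 kN/m; ΣN' = 242.5 kN/m; ΣW sinα = 274.5 kN/m
Resisting = 173.6 + 242.5·tan33.3° = 173.6 + 159.3 = 333.0 kN/m
FS = 333.0 / 274.5 = 1.213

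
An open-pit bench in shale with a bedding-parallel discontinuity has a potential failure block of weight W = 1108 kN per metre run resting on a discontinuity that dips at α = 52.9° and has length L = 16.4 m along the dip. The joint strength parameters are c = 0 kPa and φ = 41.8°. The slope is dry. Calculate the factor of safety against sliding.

FS = 0.68

Resolving the block weight along and normal to the plane and applying the Mohr–Coulomb strength on the joint:
N' = W cosα = 1108·cos52.9° = 668.4 kN/m
Driving force T = W sinα = 1108·sin52.9° = 883.7 kN/m
Resisting force R = c·L + N'·tanφ = 0·16.4 + 668.4·tan41.8° = 0.0 + 597.6 = 597.6 kN/m
FS = R / T = 597.6 / 883.7 = 0.676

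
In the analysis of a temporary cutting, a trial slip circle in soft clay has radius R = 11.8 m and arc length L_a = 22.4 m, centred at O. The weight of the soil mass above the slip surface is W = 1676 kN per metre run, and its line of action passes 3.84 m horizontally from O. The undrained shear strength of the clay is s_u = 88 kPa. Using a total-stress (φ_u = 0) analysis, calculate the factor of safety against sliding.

FS = 3.61

Taking moments about the centre O, the resisting moment is provided by the undrained shear strength acting along the arc:
M_R = s_u·L_a·R = 88·22.40·11.8 = 23260.2 kN·m/m
M_D = W·d = 1676·3.84 = 6435.8 kN·m/m
FS = M_R / M_D = 23260.2 / 6435.8 = 3.614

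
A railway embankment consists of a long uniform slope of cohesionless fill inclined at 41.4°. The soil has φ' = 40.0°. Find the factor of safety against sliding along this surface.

For a dry cohesionless infinite slope the factor of safety is FS = tanφ' / tanβ.
FS = tan40.0° / tan41.4° = 0.8391 / 0.8816 = 0.952

FS = 0.95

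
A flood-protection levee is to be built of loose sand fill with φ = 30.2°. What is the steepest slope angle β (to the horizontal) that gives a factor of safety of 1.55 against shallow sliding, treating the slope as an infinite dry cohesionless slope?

For an infinite dry cohesionless slope FS = tanφ/tanβ, so tanβ = tanφ / FS.
tanβ = tan30.2° / 1.55 = 0.5820 / 1.55 = 0.3755
β = arctan(0.3755) = 20.58°

β = 20.6°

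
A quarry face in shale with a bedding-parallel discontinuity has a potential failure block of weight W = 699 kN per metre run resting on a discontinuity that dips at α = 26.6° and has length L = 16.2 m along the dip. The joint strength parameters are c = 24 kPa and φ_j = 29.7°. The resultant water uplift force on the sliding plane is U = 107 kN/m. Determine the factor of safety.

Resolving the block weight along and normal to the plane and applying the Mohr–Coulomb strength on the joint:
N' = W cosα − U = 699·cos26.6° − 107 = 518.0 kN/m
Driving force T = W sinα = 699·sin26.6° = 313.0 kN/m
Resisting force R = c·L + N'·tanφ_j = 24·16.2 + 518.0·tan29.7° = 388.8 + 295.5 = 684.3 kN/m
FS = R / T = 684.3 / 313.0 = 2.186

FS = 2.19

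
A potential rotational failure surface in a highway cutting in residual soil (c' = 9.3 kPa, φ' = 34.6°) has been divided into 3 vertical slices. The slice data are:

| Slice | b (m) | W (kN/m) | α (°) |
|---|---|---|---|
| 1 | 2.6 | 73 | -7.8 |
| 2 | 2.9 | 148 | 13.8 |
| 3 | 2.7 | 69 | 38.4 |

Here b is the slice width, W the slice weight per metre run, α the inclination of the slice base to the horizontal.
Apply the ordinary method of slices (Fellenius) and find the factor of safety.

FS = 3.96

Ordinary method of slices: FS = Σ[c'·Δl_i + (W_i cosα_i)·tanφ'] / Σ W_i sinα_i, with Δl_i = b_i / cosα_i.
Slice 1: Δl = 2.6/cos(-7.8°) = 2.624 m; N'_1 = 73·cos(-7.8°) = 72.3; c'Δl = 24.41; W sinα = -9.9
Slice 2: Δl = 2.9/cos13.8° = 2.986 m; N'_2 = 148·cos13.8° = 143.7; c'Δl = 27.77; W sinα = 35.3
Slice 3: Δl = 2.7/cos38.4° = 3.445 m; N'_3 = 69·cos38.4° = 54.1; c'Δl = 32.04; W sinα = 42.9
Σc'Δl = 84.2 kN/m; ΣN' = 270.1 kN/m; ΣW sinα = 68.3 kN/m
Resisting = 84.2 + 270.1·tan34.6° = 84.2 + 186.3 = 270.6 kN/m
FS = 270.6 / 68.3 = 3.964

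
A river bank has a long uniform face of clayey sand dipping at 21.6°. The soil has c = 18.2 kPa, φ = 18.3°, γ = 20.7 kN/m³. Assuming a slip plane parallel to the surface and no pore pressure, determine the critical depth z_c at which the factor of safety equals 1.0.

Setting FS = 1.00 in FS = [c + γz cos²β tanφ] / [γz sinβ cosβ] and solving for z:
z = c / [γ cosβ (FS·sinβ − cosβ·tanφ)]
  = 18.2 / [20.7·cos21.6°·(1.00·sin21.6° − cos21.6°·tan18.3°)]
  = 18.2 / [20.7·0.9298·(1.00·0.3681 − 0.9298·0.3307)]
  = 18.2 / 1.1669 = 15.597 m

z_c = 15.60 m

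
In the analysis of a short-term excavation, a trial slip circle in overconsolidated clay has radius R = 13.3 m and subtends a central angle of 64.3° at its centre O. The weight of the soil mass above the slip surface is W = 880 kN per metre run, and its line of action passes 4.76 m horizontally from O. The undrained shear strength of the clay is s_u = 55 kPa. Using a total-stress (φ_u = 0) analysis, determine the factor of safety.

Taking moments about the centre O, the resisting moment is provided by the undrained shear strength acting along the arc:
Arc length L_a = R·θ = 13.3·(64.3°·π/180) = 13.3·1.1222 = 14.93 m
M_R = s_u·L_a·R = 55·14.93·13.3 = 10918.3 kN·m/m
M_D = W·d = 880·4.76 = 4188.8 kN·m/m
FS = M_R / M_D = 10918.3 / 4188.8 = 2.607

FS = 2.61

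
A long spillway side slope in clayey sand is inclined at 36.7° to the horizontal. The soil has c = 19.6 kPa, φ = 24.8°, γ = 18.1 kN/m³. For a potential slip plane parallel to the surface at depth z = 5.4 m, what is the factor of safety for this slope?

For an infinite slope with a slip plane parallel to the surface (no pore pressure): FS = [c + γz cos²β tanφ] / [γz sinβ cosβ].
γz = 18.1·5.4 = 97.74 kN/m²
Numerator = 19.6 + 97.74·cos²36.7°·tan24.8° = 19.6 + 97.74·0.6428·0.4621 = 48.632 kPa
Denominator = 97.74·sin36.7°·cos36.7° = 97.74·0.5976·0.8018 = 46.833 kPa
FS = 48.632 / 46.833 = 1.038

FS = 1.04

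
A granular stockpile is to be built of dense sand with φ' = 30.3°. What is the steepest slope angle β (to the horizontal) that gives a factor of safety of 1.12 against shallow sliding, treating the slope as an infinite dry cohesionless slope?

β = 27.6°

For an infinite dry cohesionless slope FS = tanφ'/tanβ, so tanβ = tanφ' / FS.
tanβ = tan30.3° / 1.12 = 0.5844 / 1.12 = 0.5217
β = arctan(0.5217) = 27.55°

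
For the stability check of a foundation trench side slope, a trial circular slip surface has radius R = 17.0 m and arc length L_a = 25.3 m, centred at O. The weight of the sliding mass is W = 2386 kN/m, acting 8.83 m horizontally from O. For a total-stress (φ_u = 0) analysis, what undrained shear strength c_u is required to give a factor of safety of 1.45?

c_u = 71.0 kPa

FS = c_u·L_a·R / (W·d), so c_u = FS·W·d / (L_a·R).
c_u = 1.45·2386·8.83 / (25.30·17.0) = 30549.2 / 430.10 = 71.03 kPa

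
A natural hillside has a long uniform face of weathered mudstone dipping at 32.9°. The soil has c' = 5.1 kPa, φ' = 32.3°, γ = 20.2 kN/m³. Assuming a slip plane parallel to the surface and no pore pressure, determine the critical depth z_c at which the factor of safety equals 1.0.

Setting FS = 1.00 in FS = [c' + γz cos²β tanφ'] / [γz sinβ cosβ] and solving for z:
z = c' / [γ cosβ (FS·sinβ − cosβ·tanφ')]
  = 5.1 / [20.2·cos32.9°·(1.00·sin32.9° − cos32.9°·tan32.3°)]
  = 5.1 / [20.2·0.8396·(1.00·0.5432 − 0.8396·0.6322)]
  = 5.1 / 0.2101 = 24.272 m

z_c = 24.27 m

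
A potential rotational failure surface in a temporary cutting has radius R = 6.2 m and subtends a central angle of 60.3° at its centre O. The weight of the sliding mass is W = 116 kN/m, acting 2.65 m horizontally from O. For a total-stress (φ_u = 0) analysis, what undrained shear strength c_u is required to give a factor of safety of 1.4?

FS = c_u·L_a·R / (W·d), so c_u = FS·W·d / (L_a·R).
Arc length L_a = R·θ = 6.2·(60.3°·π/180) = 6.2·1.0524 = 6.53 m
c_u = 1.4·116·2.65 / (6.53·6.2) = 430.4 / 40.46 = 10.64 kPa

c_u = 10.6 kPa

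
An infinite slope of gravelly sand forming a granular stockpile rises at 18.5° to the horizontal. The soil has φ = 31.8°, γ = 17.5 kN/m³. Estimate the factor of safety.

FS = 1.85

For a dry cohesionless infinite slope the factor of safety is FS = tanφ / tanβ.
FS = tan31.8° / tan18.5° = 0.6200 / 0.3346 = 1.853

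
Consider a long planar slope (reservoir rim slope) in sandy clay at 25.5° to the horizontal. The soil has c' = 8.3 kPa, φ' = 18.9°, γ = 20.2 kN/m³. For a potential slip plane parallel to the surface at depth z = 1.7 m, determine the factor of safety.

For an infinite slope with a slip plane parallel to the surface (no pore pressure): FS = [c' + γz cos²β tanφ'] / [γz sinβ cosβ].
γz = 20.2·1.7 = 34.34 kN/m²
Numerator = 8.3 + 34.34·cos²25.5°·tan18.9° = 8.3 + 34.34·0.8147·0.3424 = 17.878 kPa
Denominator = 34.34·sin25.5°·cos25.5° = 34.34·0.4305·0.9026 = 13.344 kPa
FS = 17.878 / 13.344 = 1.340

FS = 1.34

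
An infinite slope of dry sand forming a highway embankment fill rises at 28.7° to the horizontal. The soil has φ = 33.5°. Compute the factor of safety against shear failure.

For a dry cohesionless infinite slope the factor of safety is FS = tanφ / tanβ.
FS = tan33.5° / tan28.7° = 0.6619 / 0.5475 = 1.209

FS = 1.21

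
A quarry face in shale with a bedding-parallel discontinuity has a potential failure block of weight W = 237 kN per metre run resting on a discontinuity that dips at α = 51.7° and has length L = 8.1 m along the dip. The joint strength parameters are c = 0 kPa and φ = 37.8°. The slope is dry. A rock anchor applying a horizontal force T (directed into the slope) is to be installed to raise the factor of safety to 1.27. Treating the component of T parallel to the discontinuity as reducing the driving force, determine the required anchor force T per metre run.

T = 88 kN/m

Resolving forces along and normal to the sliding plane, with the horizontal anchor force T adding T·sinα to the effective normal force and T·cosα acting up the plane against the driving force:
FS = [cL + (W cosα + T sinα) tanφ] / [W sinα − T cosα]
Without the anchor: N' = 146.9 kN/m, driving T_d = 186.0 kN/m, resisting R = 0·8.1 + 146.9·tan37.8° = 113.9 kN/m, FS = 0.61.
Setting FS = 1.27 and solving for T:
1.27·(186.0 − T cos51.7°) = 113.9 + T sin51.7°·tan37.8°
T·(sin51.7°·tan37.8° + 1.27·cos51.7°) = 1.27·186.0 − 113.9
T·(0.7848·0.7757 + 1.27·0.6198) = 236.2 − 113.9 = 122.3
T·1.3959 = 122.3
T = 87.6 kN/m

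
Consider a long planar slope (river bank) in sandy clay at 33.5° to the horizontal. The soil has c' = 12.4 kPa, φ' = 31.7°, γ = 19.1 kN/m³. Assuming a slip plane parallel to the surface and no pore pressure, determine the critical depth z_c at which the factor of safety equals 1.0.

Setting FS = 1.00 in FS = [c' + γz cos²β tanφ'] / [γz sinβ cosβ] and solving for z:
z = c' / [γ cosβ (FS·sinβ − cosβ·tanφ')]
  = 12.4 / [19.1·cos33.5°·(1.00·sin33.5° − cos33.5°·tan31.7°)]
  = 12.4 / [19.1·0.8339·(1.00·0.5519 − 0.8339·0.6176)]
  = 12.4 / 0.5880 = 21.088 m

z_c = 21.09 m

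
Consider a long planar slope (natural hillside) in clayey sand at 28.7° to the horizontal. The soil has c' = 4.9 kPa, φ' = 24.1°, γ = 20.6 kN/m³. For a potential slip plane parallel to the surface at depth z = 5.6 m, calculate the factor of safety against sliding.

For an infinite slope with a slip plane parallel to the surface (no pore pressure): FS = [c' + γz cos²β tanφ'] / [γz sinβ cosβ].
γz = 20.6·5.6 = 115.36 kN/m²
Numerator = 4.9 + 115.36·cos²28.7°·tan24.1° = 4.9 + 115.36·0.7694·0.4473 = 44.603 kPa
Denominator = 115.36·sin28.7°·cos28.7° = 115.36·0.4802·0.8771 = 48.593 kPa
FS = 44.603 / 48.593 = 0.918

FS = 0.92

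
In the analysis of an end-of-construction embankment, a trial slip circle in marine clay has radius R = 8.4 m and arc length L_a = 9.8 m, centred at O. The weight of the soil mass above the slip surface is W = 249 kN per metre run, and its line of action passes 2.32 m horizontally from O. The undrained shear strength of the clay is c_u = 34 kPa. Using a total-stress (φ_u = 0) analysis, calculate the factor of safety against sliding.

FS = 4.85

Taking moments about the centre O, the resisting moment is provided by the undrained shear strength acting along the arc:
M_R = c_u·L_a·R = 34·9.80·8.4 = 2798.9 kN·m/m
M_D = W·d = 249·2.32 = 577.7 kN·m/m
FS = M_R / M_D = 2798.9 / 577.7 = 4.845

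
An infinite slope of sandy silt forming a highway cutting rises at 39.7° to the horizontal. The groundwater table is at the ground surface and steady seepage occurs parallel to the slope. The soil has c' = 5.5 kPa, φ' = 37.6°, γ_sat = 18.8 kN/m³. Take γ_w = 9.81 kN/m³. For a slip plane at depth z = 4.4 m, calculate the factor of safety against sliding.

With seepage parallel to the slope and the water table at the surface, the effective normal stress on the slip plane uses the buoyant unit weight γ' = γ_sat − γ_w while the driving shear stress uses γ_sat:
FS = [c' + γ' z cos²β tanφ'] / [γ_sat z sinβ cosβ]
γ' = 18.8 − 9.81 = 8.99 kN/m³
Numerator = 5.5 + 8.99·4.4·cos²39.7°·tan37.6° = 5.5 + 8.99·4.4·0.5920·0.7701 = 23.533 kPa
Denominator = 18.8·4.4·sin39.7°·cos39.7° = 18.8·4.4·0.6388·0.7694 = 40.654 kPa
FS = 23.533 / 40.654 = 0.579

FS = 0.58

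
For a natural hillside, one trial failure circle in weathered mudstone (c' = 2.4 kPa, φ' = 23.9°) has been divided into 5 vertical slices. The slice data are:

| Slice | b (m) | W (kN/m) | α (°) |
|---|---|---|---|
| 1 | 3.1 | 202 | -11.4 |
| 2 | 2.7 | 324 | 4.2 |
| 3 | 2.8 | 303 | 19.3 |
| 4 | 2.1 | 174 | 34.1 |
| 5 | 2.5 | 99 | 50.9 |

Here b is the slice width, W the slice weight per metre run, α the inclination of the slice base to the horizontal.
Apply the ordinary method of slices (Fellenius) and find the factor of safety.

Ordinary method of slices: FS = Σ[c'·Δl_i + (W_i cosα_i)·tanφ'] / Σ W_i sinα_i, with Δl_i = b_i / cosα_i.
Slice 1: Δl = 3.1/cos(-11.4°) = 3.162 m; N'_1 = 202·cos(-11.4°) = 198.0; c'Δl = 7.59; W sinα = -39.9
Slice 2: Δl = 2.7/cos4.2° = 2.707 m; N'_2 = 324·cos4.2° = 323.1; c'Δl = 6.50; W sinα = 23.7
Slice 3: Δl = 2.8/cos19.3° = 2.967 m; N'_3 = 303·cos19.3° = 286.0; c'Δl = 7.12; W sinα = 100.1
Slice 4: Δl = 2.1/cos34.1° = 2.536 m; N'_4 = 174·cos34.1° = 144.1; c'Δl = 6.09; W sinα = 97.6
Slice 5: Δl = 2.5/cos50.9° = 3.964 m; N'_5 = 99·cos50.9° = 62.4; c'Δl = 9.51; W sinα = 76.8
Σc'Δl = 36.8 kN/m; ΣN' = 1013.6 kN/m; ΣW sinα = 258.3 kN/m
Resisting = 36.8 + 1013.6·tan23.9° = 36.8 + 449.2 = 486.0 kN/m
FS = 486.0 / 258.3 = 1.881

FS = 1.88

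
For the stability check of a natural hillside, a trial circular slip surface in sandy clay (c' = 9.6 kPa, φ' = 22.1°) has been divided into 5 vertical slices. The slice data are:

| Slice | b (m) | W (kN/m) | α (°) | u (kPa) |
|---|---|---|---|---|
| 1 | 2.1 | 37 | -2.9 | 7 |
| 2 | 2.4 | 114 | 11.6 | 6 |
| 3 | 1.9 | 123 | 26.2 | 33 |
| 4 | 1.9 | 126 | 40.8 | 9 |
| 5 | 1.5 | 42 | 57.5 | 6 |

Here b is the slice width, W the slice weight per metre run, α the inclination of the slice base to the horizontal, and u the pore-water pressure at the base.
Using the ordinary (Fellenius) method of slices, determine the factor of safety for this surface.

Ordinary method of slices: FS = Σ[c'·Δl_i + (W_i cosα_i − u_i·Δl_i)·tanφ'] / Σ W_i sinα_i, with Δl_i = b_i / cosα_i.
Slice 1: Δl = 2.1/cos(-2.9°) = 2.103 m; N'_1 = 37·cos(-2.9°) − 7·2.103 = 22.2; c'Δl = 20.19; W sinα = -1.9
Slice 2: Δl = 2.4/cos11.6° = 2.450 m; N'_2 = 114·cos11.6° − 6·2.450 = 97.0; c'Δl = 23.52; W sinα = 22.9
Slice 3: Δl = 1.9/cos26.2° = 2.118 m; N'_3 = 123·cos26.2° − 33·2.118 = 40.5; c'Δl = 20.33; W sinα = 54.3
Slice 4: Δl = 1.9/cos40.8° = 2.510 m; N'_4 = 126·cos40.8° − 9·2.510 = 72.8; c'Δl = 24.10; W sinα = 82.3
Slice 5: Δl = 1.5/cos57.5° = 2.792 m; N'_5 = 42·cos57.5° − 6·2.792 = 5.8; c'Δl = 26.80; W sinα = 35.4
Σc'Δl = 114.9 kN/m; ΣN' = 238.3 kN/m; ΣW sinα = 193.1 kN/m
Resisting = 114.9 + 238.3·tan22.1° = 114.9 + 96.8 = 211.7 kN/m
FS = 211.7 / 193.1 = 1.096

FS = 1.10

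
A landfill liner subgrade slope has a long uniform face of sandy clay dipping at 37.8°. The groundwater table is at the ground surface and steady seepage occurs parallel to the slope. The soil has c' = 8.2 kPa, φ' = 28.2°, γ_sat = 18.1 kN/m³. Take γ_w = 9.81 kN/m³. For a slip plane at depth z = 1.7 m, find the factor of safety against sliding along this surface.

FS = 0.87

With seepage parallel to the slope and the water table at the surface, the effective normal stress on the slip plane uses the buoyant unit weight γ' = γ_sat − γ_w while the driving shear stress uses γ_sat:
FS = [c' + γ' z cos²β tanφ'] / [γ_sat z sinβ cosβ]
γ' = 18.1 − 9.81 = 8.29 kN/m³
Numerator = 8.2 + 8.29·1.7·cos²37.8°·tan28.2° = 8.2 + 8.29·1.7·0.6243·0.5362 = 12.918 kPa
Denominator = 18.1·1.7·sin37.8°·cos37.8° = 18.1·1.7·0.6129·0.7902 = 14.902 kPa
FS = 12.918 / 14.902 = 0.867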